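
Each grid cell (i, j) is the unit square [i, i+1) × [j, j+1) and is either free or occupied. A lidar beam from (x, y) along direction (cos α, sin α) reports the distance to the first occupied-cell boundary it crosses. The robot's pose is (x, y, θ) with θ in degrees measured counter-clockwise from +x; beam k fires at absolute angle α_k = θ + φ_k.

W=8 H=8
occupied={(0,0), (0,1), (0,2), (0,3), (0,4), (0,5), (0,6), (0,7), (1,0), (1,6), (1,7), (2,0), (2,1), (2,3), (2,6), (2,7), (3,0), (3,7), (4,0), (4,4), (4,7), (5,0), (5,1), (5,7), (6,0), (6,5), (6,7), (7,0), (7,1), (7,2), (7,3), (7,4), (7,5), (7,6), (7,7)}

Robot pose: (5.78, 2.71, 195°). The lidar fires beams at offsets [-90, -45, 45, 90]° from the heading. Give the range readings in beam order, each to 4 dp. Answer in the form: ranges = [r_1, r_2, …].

ranges = [4.4413, 5.5195, 0.8198, 0.7350]

beam 1: φ=-90°, α=105°
  d=(-0.2588,0.9659)  start (5,2)  tX=3.0137 tY=0.3002  stride 1/|dx|=3.8637 1/|dy|=1.0353
    cross y-line → (5,3), t=0.3002
    cross y-line → (5,4), t=1.3355
    cross y-line → (5,5), t=2.3708
    cross x-line → (4,5), t=3.0137
    cross y-line → (4,6), t=3.4061
    cross y-line → (4,7), t=4.4413 (wall)
  → r_1 = 4.4413
beam 2: φ=-45°, α=150°
  d=(-0.8660,0.5000)  start (5,2)  tX=0.9007 tY=0.5800  stride 1/|dx|=1.1547 1/|dy|=2.0000
    cross y-line → (5,3), t=0.5800
    cross x-line → (4,3), t=0.9007
    cross x-line → (3,3), t=2.0554
    cross y-line → (3,4), t=2.5800
    cross x-line → (2,4), t=3.2101
    cross x-line → (1,4), t=4.3648
    cross y-line → (1,5), t=4.5800
    cross x-line → (0,5), t=5.5195 (wall)
  → r_2 = 5.5195
beam 3: φ=45°, α=240°
  d=(-0.5000,-0.8660)  start (5,2)  tX=1.5600 tY=0.8198  stride 1/|dx|=2.0000 1/|dy|=1.1547
    cross y-line → (5,1), t=0.8198 (wall)
  → r_3 = 0.8198
beam 4: φ=90°, α=285°
  d=(0.2588,-0.9659)  start (5,2)  tX=0.8500 tY=0.7350  stride 1/|dx|=3.8637 1/|dy|=1.0353
    cross y-line → (5,1), t=0.7350 (wall)
  → r_4 = 0.7350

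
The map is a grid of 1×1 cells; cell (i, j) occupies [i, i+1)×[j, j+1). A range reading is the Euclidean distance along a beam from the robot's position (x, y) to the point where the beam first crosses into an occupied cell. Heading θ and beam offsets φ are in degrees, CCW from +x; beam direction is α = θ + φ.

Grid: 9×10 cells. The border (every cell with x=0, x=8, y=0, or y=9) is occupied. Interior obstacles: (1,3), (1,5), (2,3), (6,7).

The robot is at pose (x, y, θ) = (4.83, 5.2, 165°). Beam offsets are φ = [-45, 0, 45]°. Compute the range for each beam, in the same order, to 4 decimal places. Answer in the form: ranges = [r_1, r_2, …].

beam 1: φ=-45°, α=120°
  cosα=-0.5000 sinα=0.8660 | (4,5) | tMaxX 1.6600 tMaxY 0.9238 | tΔX 2.0000 tΔY 1.1547
    t=0.9238 [y] (4,6)
    t=1.6600 [x] (3,6)
    t=2.0785 [y] (3,7)
    t=3.2332 [y] (3,8)
    t=3.6600 [x] (2,8)
    t=4.3879 [y] (2,9) — stop
  → r_1 = 4.3879
beam 2: φ=0°, α=165°
  cosα=-0.9659 sinα=0.2588 | (4,5) | tMaxX 0.8593 tMaxY 3.0910 | tΔX 1.0353 tΔY 3.8637
    t=0.8593 [x] (3,5)
    t=1.8946 [x] (2,5)
    t=2.9298 [x] (1,5) — stop
  → r_2 = 2.9298
beam 3: φ=45°, α=210°
  cosα=-0.8660 sinα=-0.5000 | (4,5) | tMaxX 0.9584 tMaxY 0.4000 | tΔX 1.1547 tΔY 2.0000
    t=0.4000 [y] (4,4)
    t=0.9584 [x] (3,4)
    t=2.1131 [x] (2,4)
    t=2.4000 [y] (2,3) — stop
  → r_3 = 2.4000

ranges = [4.3879, 2.9298, 2.4000]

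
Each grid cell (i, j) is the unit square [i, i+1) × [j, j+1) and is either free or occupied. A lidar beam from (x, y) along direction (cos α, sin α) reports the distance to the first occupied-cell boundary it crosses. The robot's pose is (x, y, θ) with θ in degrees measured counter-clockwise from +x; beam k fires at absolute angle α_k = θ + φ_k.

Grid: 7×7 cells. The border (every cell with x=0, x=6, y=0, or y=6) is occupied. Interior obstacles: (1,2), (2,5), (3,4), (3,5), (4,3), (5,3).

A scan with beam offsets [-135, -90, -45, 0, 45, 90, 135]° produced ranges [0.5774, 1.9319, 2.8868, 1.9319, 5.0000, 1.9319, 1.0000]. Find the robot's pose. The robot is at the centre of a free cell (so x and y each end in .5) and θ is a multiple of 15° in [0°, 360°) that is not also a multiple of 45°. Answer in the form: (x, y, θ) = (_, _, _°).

Candidates: 19 free-cell centres × 16 headings = 304 poses. Raycast each; keep the one whose scan matches to 4 dp.
  (5.5, 1.5, 105°): beam 2 = 0.5176 ≠ 1.9319 ✗
  (2.5, 2.5, 330°): beam 1 = 0.5176 ≠ 0.5774 ✗
  (3.5, 3.5, 150°): beam 1 = 0.5176 ≠ 0.5774 ✗
  (5.5, 4.5, 165°): beam 2 = 1.5529 ≠ 1.9319 ✗
  (5.5, 1.5, 60°): beam 1 = 0.5176 ≠ 0.5774 ✗
  …
  (3.5, 1.5, 75°): r_1=0.5774, r_2=1.9319, r_3=2.8868, r_4=1.9319, r_5=5.0000, r_6=1.9319, r_7=1.0000 — all match ✓
Only this pose fits every beam.

(x, y, θ) = (3.5, 1.5, 75°)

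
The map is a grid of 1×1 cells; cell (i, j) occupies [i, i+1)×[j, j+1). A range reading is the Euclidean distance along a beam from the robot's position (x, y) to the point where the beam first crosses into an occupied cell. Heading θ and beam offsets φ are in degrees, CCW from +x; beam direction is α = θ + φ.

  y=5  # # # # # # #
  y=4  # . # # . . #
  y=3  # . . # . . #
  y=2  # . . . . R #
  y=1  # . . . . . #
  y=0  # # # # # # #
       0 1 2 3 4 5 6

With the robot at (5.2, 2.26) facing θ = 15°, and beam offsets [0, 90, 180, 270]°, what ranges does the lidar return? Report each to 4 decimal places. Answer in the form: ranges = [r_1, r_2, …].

beam 1: φ=0°, α=15°
  dir = (cos 15°, sin 15°) = (0.9659, 0.2588); from cell (5,2)
  next x-line at t=0.8282, next y-line at t=2.8591; Δt_x=1.0353, Δt_y=3.8637
    x: enter (6,2) at t=0.8282 ← occupied
  → r_1 = 0.8282
beam 2: φ=90°, α=105°
  dir = (cos 105°, sin 105°) = (-0.2588, 0.9659); from cell (5,2)
  next x-line at t=0.7727, next y-line at t=0.7661; Δt_x=3.8637, Δt_y=1.0353
    y: enter (5,3) at t=0.7661
    x: enter (4,3) at t=0.7727
    y: enter (4,4) at t=1.8014
    y: enter (4,5) at t=2.8367 ← occupied
  → r_2 = 2.8367
beam 3: φ=180°, α=195°
  dir = (cos 195°, sin 195°) = (-0.9659, -0.2588); from cell (5,2)
  next x-line at t=0.2071, next y-line at t=1.0046; Δt_x=1.0353, Δt_y=3.8637
    x: enter (4,2) at t=0.2071
    y: enter (4,1) at t=1.0046
    x: enter (3,1) at t=1.2423
    x: enter (2,1) at t=2.2776
    x: enter (1,1) at t=3.3129
    x: enter (0,1) at t=4.3482 ← occupied
  → r_3 = 4.3482
beam 4: φ=270°, α=285°
  dir = (cos 285°, sin 285°) = (0.2588, -0.9659); from cell (5,2)
  next x-line at t=3.0910, next y-line at t=0.2692; Δt_x=3.8637, Δt_y=1.0353
    y: enter (5,1) at t=0.2692
    y: enter (5,0) at t=1.3044 ← occupied
  → r_4 = 1.3044

ranges = [0.8282, 2.8367, 4.3482, 1.3044]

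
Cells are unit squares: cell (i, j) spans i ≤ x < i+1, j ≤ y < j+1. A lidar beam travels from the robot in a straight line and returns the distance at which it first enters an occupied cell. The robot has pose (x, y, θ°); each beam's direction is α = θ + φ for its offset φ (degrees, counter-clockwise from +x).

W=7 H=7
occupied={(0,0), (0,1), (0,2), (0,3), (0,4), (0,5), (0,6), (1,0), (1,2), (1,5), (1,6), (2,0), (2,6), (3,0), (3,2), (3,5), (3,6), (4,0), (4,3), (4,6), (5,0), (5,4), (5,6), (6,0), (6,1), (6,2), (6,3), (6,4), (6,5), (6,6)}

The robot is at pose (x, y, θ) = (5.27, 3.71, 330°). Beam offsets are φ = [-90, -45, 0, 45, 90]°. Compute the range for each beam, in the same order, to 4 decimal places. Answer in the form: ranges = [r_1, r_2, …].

ranges = [0.5400, 2.8056, 0.8429, 0.7558, 0.3349]

beam 1: φ=-90°, α=240°
  d=(-0.5000,-0.8660)  start (5,3)  tX=0.5400 tY=0.8198  stride 1/|dx|=2.0000 1/|dy|=1.1547
    cross x-line → (4,3), t=0.5400 (wall)
  → r_1 = 0.5400
beam 2: φ=-45°, α=285°
  d=(0.2588,-0.9659)  start (5,3)  tX=2.8205 tY=0.7350  stride 1/|dx|=3.8637 1/|dy|=1.0353
    cross y-line → (5,2), t=0.7350
    cross y-line → (5,1), t=1.7703
    cross y-line → (5,0), t=2.8056 (wall)
  → r_2 = 2.8056
beam 3: φ=0°, α=330°
  d=(0.8660,-0.5000)  start (5,3)  tX=0.8429 tY=1.4200  stride 1/|dx|=1.1547 1/|dy|=2.0000
    cross x-line → (6,3), t=0.8429 (wall)
  → r_3 = 0.8429
beam 4: φ=45°, α=15°
  d=(0.9659,0.2588)  start (5,3)  tX=0.7558 tY=1.1205  stride 1/|dx|=1.0353 1/|dy|=3.8637
    cross x-line → (6,3), t=0.7558 (wall)
  → r_4 = 0.7558
beam 5: φ=90°, α=60°
  d=(0.5000,0.8660)  start (5,3)  tX=1.4600 tY=0.3349  stride 1/|dx|=2.0000 1/|dy|=1.1547
    cross y-line → (5,4), t=0.3349 (wall)
  → r_5 = 0.3349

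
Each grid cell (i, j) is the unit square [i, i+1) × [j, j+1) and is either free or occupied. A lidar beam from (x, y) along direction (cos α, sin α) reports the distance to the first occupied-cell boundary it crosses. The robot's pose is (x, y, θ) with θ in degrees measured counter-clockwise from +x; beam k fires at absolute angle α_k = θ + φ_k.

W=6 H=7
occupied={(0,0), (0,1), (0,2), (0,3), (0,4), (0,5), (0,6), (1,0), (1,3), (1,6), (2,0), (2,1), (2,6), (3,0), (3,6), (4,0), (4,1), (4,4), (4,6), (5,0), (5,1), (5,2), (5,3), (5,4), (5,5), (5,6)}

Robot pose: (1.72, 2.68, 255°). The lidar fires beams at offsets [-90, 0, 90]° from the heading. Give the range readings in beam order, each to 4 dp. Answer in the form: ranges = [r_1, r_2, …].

ranges = [0.7454, 1.7393, 2.6273]

beam 1: φ=-90°, α=165°
  dir = (cos 165°, sin 165°) = (-0.9659, 0.2588); from cell (1,2)
  next x-line at t=0.7454, next y-line at t=1.2364; Δt_x=1.0353, Δt_y=3.8637
    x: enter (0,2) at t=0.7454 ← occupied
  → r_1 = 0.7454
beam 2: φ=0°, α=255°
  dir = (cos 255°, sin 255°) = (-0.2588, -0.9659); from cell (1,2)
  next x-line at t=2.7819, next y-line at t=0.7040; Δt_x=3.8637, Δt_y=1.0353
    y: enter (1,1) at t=0.7040
    y: enter (1,0) at t=1.7393 ← occupied
  → r_2 = 1.7393
beam 3: φ=90°, α=345°
  dir = (cos 345°, sin 345°) = (0.9659, -0.2588); from cell (1,2)
  next x-line at t=0.2899, next y-line at t=2.6273; Δt_x=1.0353, Δt_y=3.8637
    x: enter (2,2) at t=0.2899
    x: enter (3,2) at t=1.3252
    x: enter (4,2) at t=2.3604
    y: enter (4,1) at t=2.6273 ← occupied
  → r_3 = 2.6273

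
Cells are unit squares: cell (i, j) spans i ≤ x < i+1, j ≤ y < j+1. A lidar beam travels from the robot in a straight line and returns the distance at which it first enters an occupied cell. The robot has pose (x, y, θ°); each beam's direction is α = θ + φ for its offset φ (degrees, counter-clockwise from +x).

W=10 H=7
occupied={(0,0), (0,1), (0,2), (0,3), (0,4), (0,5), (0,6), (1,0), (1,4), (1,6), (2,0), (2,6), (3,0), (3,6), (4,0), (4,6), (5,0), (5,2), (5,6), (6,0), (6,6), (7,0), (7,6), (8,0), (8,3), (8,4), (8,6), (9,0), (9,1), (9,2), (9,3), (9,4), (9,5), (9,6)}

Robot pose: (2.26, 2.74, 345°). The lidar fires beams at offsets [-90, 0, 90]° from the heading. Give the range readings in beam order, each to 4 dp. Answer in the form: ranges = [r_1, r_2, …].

ranges = [1.8014, 2.8367, 3.3750]

beam 1: φ=-90°, α=255°
  direction (-0.2588, -0.9659); cell (2,2); t to first gridline: x 1.0046, y 0.7661 (then +3.8637 / +1.0353)
    (2,1) via y @ 0.7661
    (1,1) via x @ 1.0046
    (1,0) via y @ 1.8014  # hit
  → r_1 = 1.8014
beam 2: φ=0°, α=345°
  direction (0.9659, -0.2588); cell (2,2); t to first gridline: x 0.7661, y 2.8591 (then +1.0353 / +3.8637)
    (3,2) via x @ 0.7661
    (4,2) via x @ 1.8014
    (5,2) via x @ 2.8367  # hit
  → r_2 = 2.8367
beam 3: φ=90°, α=75°
  direction (0.2588, 0.9659); cell (2,2); t to first gridline: x 2.8591, y 0.2692 (then +3.8637 / +1.0353)
    (2,3) via y @ 0.2692
    (2,4) via y @ 1.3044
    (2,5) via y @ 2.3397
    (3,5) via x @ 2.8591
    (3,6) via y @ 3.3750  # hit
  → r_3 = 3.3750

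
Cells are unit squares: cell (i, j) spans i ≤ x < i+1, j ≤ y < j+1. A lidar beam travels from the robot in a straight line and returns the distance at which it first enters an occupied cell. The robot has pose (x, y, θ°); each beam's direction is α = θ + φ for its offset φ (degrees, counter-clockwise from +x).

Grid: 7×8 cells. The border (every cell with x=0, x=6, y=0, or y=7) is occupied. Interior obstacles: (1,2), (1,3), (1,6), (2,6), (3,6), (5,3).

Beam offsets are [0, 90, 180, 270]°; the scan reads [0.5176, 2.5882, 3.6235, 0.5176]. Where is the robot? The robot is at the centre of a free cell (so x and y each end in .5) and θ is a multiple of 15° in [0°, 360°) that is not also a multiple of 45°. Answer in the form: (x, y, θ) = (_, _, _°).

Enumerate (i+0.5, j+0.5, θ) over the 24 free cells and 16 admissible headings. For each, cast all 4 beams and compare to the given ranges.
  (4.5, 5.5, 120°): beam 1 = 1.0000 ≠ 0.5176 ✗
  (2.5, 3.5, 285°): beam 1 = 2.5882 ≠ 0.5176 ✗
  (1.5, 1.5, 300°): beam 1 = 0.5774 ≠ 0.5176 ✗
  …
  (5.5, 4.5, 15°): r_1=0.5176, r_2=2.5882, r_3=3.6235, r_4=0.5176 — all match ✓
No second candidate reproduces the full scan.

(x, y, θ) = (5.5, 4.5, 15°)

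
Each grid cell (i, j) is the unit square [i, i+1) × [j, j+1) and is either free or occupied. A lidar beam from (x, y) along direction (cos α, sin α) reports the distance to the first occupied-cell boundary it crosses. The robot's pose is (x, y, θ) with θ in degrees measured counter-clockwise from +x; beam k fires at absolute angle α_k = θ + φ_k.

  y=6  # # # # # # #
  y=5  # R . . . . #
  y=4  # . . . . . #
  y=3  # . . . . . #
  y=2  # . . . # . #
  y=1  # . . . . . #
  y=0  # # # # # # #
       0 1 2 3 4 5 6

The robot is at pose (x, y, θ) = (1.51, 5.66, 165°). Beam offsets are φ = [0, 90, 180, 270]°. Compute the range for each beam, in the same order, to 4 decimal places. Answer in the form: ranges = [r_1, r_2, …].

ranges = [0.5280, 1.9705, 4.6484, 0.3520]

beam 1: φ=0°, α=165°
  d=(-0.9659,0.2588)  start (1,5)  tX=0.5280 tY=1.3137  stride 1/|dx|=1.0353 1/|dy|=3.8637
    cross x-line → (0,5), t=0.5280 (wall)
  → r_1 = 0.5280
beam 2: φ=90°, α=255°
  d=(-0.2588,-0.9659)  start (1,5)  tX=1.9705 tY=0.6833  stride 1/|dx|=3.8637 1/|dy|=1.0353
    cross y-line → (1,4), t=0.6833
    cross y-line → (1,3), t=1.7186
    cross x-line → (0,3), t=1.9705 (wall)
  → r_2 = 1.9705
beam 3: φ=180°, α=345°
  d=(0.9659,-0.2588)  start (1,5)  tX=0.5073 tY=2.5500  stride 1/|dx|=1.0353 1/|dy|=3.8637
    cross x-line → (2,5), t=0.5073
    cross x-line → (3,5), t=1.5426
    cross y-line → (3,4), t=2.5500
    cross x-line → (4,4), t=2.5778
    cross x-line → (5,4), t=3.6131
    cross x-line → (6,4), t=4.6484 (wall)
  → r_3 = 4.6484
beam 4: φ=270°, α=75°
  d=(0.2588,0.9659)  start (1,5)  tX=1.8932 tY=0.3520  stride 1/|dx|=3.8637 1/|dy|=1.0353
    cross y-line → (1,6), t=0.3520 (wall)
  → r_4 = 0.3520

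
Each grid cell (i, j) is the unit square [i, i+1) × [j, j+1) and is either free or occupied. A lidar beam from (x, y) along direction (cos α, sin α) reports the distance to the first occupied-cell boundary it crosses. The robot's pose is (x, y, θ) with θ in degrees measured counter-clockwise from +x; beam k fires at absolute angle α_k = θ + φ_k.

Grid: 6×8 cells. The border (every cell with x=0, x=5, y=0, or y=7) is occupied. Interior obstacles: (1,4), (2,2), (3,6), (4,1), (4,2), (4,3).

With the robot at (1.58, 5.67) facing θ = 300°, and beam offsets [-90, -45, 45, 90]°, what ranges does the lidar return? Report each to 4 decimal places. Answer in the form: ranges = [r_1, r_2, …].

ranges = [0.6697, 0.6936, 3.5406, 1.6397]

beam 1: φ=-90°, α=210°
  direction (-0.8660, -0.5000); cell (1,5); t to first gridline: x 0.6697, y 1.3400 (then +1.1547 / +2.0000)
    (0,5) via x @ 0.6697  # hit
  → r_1 = 0.6697
beam 2: φ=-45°, α=255°
  direction (-0.2588, -0.9659); cell (1,5); t to first gridline: x 2.2409, y 0.6936 (then +3.8637 / +1.0353)
    (1,4) via y @ 0.6936  # hit
  → r_2 = 0.6936
beam 3: φ=45°, α=345°
  direction (0.9659, -0.2588); cell (1,5); t to first gridline: x 0.4348, y 2.5887 (then +1.0353 / +3.8637)
    (2,5) via x @ 0.4348
    (3,5) via x @ 1.4701
    (4,5) via x @ 2.5054
    (4,4) via y @ 2.5887
    (5,4) via x @ 3.5406  # hit
  → r_3 = 3.5406
beam 4: φ=90°, α=30°
  direction (0.8660, 0.5000); cell (1,5); t to first gridline: x 0.4850, y 0.6600 (then +1.1547 / +2.0000)
    (2,5) via x @ 0.4850
    (2,6) via y @ 0.6600
    (3,6) via x @ 1.6397  # hit
  → r_4 = 1.6397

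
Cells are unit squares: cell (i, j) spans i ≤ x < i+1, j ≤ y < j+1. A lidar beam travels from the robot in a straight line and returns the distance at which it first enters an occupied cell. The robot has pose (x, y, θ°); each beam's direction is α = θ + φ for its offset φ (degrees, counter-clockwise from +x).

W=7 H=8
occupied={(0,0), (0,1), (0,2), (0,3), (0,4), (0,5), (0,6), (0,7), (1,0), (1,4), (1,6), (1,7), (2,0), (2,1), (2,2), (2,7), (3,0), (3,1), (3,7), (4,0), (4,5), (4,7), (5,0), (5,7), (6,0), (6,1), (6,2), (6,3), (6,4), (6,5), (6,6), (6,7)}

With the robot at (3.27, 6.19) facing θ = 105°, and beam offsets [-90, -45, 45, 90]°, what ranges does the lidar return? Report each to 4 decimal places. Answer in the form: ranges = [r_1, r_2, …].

ranges = [2.8263, 0.9353, 1.4665, 2.3501]

beam 1: φ=-90°, α=15°
  d=(0.9659,0.2588)  start (3,6)  tX=0.7558 tY=3.1296  stride 1/|dx|=1.0353 1/|dy|=3.8637
    cross x-line → (4,6), t=0.7558
    cross x-line → (5,6), t=1.7910
    cross x-line → (6,6), t=2.8263 (wall)
  → r_1 = 2.8263
beam 2: φ=-45°, α=60°
  d=(0.5000,0.8660)  start (3,6)  tX=1.4600 tY=0.9353  stride 1/|dx|=2.0000 1/|dy|=1.1547
    cross y-line → (3,7), t=0.9353 (wall)
  → r_2 = 0.9353
beam 3: φ=45°, α=150°
  d=(-0.8660,0.5000)  start (3,6)  tX=0.3118 tY=1.6200  stride 1/|dx|=1.1547 1/|dy|=2.0000
    cross x-line → (2,6), t=0.3118
    cross x-line → (1,6), t=1.4665 (wall)
  → r_3 = 1.4665
beam 4: φ=90°, α=195°
  d=(-0.9659,-0.2588)  start (3,6)  tX=0.2795 tY=0.7341  stride 1/|dx|=1.0353 1/|dy|=3.8637
    cross x-line → (2,6), t=0.2795
    cross y-line → (2,5), t=0.7341
    cross x-line → (1,5), t=1.3148
    cross x-line → (0,5), t=2.3501 (wall)
  → r_4 = 2.3501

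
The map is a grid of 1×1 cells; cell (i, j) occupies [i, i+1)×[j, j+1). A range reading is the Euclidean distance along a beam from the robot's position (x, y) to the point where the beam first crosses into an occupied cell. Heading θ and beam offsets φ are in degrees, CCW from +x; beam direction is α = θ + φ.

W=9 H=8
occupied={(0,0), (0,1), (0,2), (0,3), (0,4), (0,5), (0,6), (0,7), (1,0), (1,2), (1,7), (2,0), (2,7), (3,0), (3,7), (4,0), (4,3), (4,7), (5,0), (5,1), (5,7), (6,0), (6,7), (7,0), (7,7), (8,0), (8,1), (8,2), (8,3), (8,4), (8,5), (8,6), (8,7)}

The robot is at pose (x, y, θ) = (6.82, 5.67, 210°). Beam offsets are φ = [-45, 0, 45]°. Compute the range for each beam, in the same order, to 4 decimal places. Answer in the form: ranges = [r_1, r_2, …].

beam 1: φ=-45°, α=165°
  cosα=-0.9659 sinα=0.2588 | (6,5) | tMaxX 0.8489 tMaxY 1.2750 | tΔX 1.0353 tΔY 3.8637
    t=0.8489 [x] (5,5)
    t=1.2750 [y] (5,6)
    t=1.8842 [x] (4,6)
    t=2.9195 [x] (3,6)
    t=3.9548 [x] (2,6)
    t=4.9900 [x] (1,6)
    t=5.1387 [y] (1,7) — stop
  → r_1 = 5.1387
beam 2: φ=0°, α=210°
  cosα=-0.8660 sinα=-0.5000 | (6,5) | tMaxX 0.9469 tMaxY 1.3400 | tΔX 1.1547 tΔY 2.0000
    t=0.9469 [x] (5,5)
    t=1.3400 [y] (5,4)
    t=2.1016 [x] (4,4)
    t=3.2563 [x] (3,4)
    t=3.3400 [y] (3,3)
    t=4.4110 [x] (2,3)
    t=5.3400 [y] (2,2)
    t=5.5657 [x] (1,2) — stop
  → r_2 = 5.5657
beam 3: φ=45°, α=255°
  cosα=-0.2588 sinα=-0.9659 | (6,5) | tMaxX 3.1682 tMaxY 0.6936 | tΔX 3.8637 tΔY 1.0353
    t=0.6936 [y] (6,4)
    t=1.7289 [y] (6,3)
    t=2.7642 [y] (6,2)
    t=3.1682 [x] (5,2)
    t=3.7995 [y] (5,1) — stop
  → r_3 = 3.7995

ranges = [5.1387, 5.5657, 3.7995]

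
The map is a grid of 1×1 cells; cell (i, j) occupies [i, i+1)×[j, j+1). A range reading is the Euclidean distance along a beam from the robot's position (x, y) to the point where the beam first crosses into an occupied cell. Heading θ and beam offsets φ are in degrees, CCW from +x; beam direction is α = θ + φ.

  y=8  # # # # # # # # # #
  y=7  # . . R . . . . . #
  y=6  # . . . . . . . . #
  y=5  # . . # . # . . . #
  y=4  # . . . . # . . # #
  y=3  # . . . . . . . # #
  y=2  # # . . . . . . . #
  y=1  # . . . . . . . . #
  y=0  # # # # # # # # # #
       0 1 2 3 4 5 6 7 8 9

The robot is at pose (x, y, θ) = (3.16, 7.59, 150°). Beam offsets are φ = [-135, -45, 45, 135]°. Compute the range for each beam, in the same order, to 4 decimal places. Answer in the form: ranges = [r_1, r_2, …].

ranges = [1.5841, 0.4245, 2.2362, 1.6461]

beam 1: φ=-135°, α=15°
  direction (0.9659, 0.2588); cell (3,7); t to first gridline: x 0.8696, y 1.5841 (then +1.0353 / +3.8637)
    (4,7) via x @ 0.8696
    (4,8) via y @ 1.5841  # hit
  → r_1 = 1.5841
beam 2: φ=-45°, α=105°
  direction (-0.2588, 0.9659); cell (3,7); t to first gridline: x 0.6182, y 0.4245 (then +3.8637 / +1.0353)
    (3,8) via y @ 0.4245  # hit
  → r_2 = 0.4245
beam 3: φ=45°, α=195°
  direction (-0.9659, -0.2588); cell (3,7); t to first gridline: x 0.1656, y 2.2796 (then +1.0353 / +3.8637)
    (2,7) via x @ 0.1656
    (1,7) via x @ 1.2009
    (0,7) via x @ 2.2362  # hit
  → r_3 = 2.2362
beam 4: φ=135°, α=285°
  direction (0.2588, -0.9659); cell (3,7); t to first gridline: x 3.2455, y 0.6108 (then +3.8637 / +1.0353)
    (3,6) via y @ 0.6108
    (3,5) via y @ 1.6461  # hit
  → r_4 = 1.6461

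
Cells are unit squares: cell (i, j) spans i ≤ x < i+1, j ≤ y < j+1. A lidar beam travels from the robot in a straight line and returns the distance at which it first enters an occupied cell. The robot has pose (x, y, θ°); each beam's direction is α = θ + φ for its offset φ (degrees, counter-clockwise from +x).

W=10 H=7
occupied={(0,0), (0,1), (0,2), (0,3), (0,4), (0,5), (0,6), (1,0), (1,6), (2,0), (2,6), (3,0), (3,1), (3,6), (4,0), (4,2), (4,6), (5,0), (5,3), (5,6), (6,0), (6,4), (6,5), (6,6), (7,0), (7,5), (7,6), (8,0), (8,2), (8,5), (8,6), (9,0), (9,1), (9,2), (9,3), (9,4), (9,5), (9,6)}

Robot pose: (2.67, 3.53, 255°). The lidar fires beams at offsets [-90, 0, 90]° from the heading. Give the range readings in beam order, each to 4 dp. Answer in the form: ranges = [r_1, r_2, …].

ranges = [1.7289, 2.6192, 2.0478]

beam 1: φ=-90°, α=165°
  direction (-0.9659, 0.2588); cell (2,3); t to first gridline: x 0.6936, y 1.8159 (then +1.0353 / +3.8637)
    (1,3) via x @ 0.6936
    (0,3) via x @ 1.7289  # hit
  → r_1 = 1.7289
beam 2: φ=0°, α=255°
  direction (-0.2588, -0.9659); cell (2,3); t to first gridline: x 2.5887, y 0.5487 (then +3.8637 / +1.0353)
    (2,2) via y @ 0.5487
    (2,1) via y @ 1.5840
    (1,1) via x @ 2.5887
    (1,0) via y @ 2.6192  # hit
  → r_2 = 2.6192
beam 3: φ=90°, α=345°
  direction (0.9659, -0.2588); cell (2,3); t to first gridline: x 0.3416, y 2.0478 (then +1.0353 / +3.8637)
    (3,3) via x @ 0.3416
    (4,3) via x @ 1.3769
    (4,2) via y @ 2.0478  # hit
  → r_3 = 2.0478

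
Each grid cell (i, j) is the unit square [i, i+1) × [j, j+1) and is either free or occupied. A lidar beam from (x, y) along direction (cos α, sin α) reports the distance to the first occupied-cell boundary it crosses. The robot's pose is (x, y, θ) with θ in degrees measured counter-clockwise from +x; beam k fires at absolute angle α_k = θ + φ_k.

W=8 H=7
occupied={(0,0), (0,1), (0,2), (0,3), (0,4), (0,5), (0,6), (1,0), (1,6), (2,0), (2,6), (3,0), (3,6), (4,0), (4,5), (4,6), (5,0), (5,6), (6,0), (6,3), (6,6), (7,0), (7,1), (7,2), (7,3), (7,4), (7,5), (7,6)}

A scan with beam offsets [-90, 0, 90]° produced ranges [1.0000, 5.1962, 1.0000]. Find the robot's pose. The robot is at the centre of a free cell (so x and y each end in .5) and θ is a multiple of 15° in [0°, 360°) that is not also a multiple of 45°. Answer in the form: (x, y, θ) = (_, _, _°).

Candidates: 28 free-cell centres × 16 headings = 448 poses. Raycast each; keep the one whose scan matches to 4 dp.
  (4.5, 3.5, 210°): beam 1 = 2.8868 ≠ 1.0000 ✗
  (1.5, 3.5, 345°): beam 1 = 1.9319 ≠ 1.0000 ✗
  (5.5, 3.5, 60°): beam 1 = 0.5774 ≠ 1.0000 ✗
  …
  (5.5, 4.5, 210°): r_1=1.0000, r_2=5.1962, r_3=1.0000 — all match ✓
Only this pose fits every beam.

(x, y, θ) = (5.5, 4.5, 210°)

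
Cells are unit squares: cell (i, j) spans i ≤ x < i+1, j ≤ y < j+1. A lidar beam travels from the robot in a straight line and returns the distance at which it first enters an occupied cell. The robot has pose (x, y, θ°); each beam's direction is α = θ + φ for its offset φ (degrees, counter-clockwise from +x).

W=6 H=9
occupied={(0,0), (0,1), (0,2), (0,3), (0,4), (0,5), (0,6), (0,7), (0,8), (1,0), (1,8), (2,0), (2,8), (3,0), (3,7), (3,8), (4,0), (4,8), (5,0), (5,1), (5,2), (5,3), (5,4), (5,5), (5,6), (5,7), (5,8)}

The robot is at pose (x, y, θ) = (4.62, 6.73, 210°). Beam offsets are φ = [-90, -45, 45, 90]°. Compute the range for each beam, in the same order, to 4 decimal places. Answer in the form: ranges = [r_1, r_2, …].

beam 1: φ=-90°, α=120°
  d=(-0.5000,0.8660)  start (4,6)  tX=1.2400 tY=0.3118  stride 1/|dx|=2.0000 1/|dy|=1.1547
    cross y-line → (4,7), t=0.3118
    cross x-line → (3,7), t=1.2400 (wall)
  → r_1 = 1.2400
beam 2: φ=-45°, α=165°
  d=(-0.9659,0.2588)  start (4,6)  tX=0.6419 tY=1.0432  stride 1/|dx|=1.0353 1/|dy|=3.8637
    cross x-line → (3,6), t=0.6419
    cross y-line → (3,7), t=1.0432 (wall)
  → r_2 = 1.0432
beam 3: φ=45°, α=255°
  d=(-0.2588,-0.9659)  start (4,6)  tX=2.3955 tY=0.7558  stride 1/|dx|=3.8637 1/|dy|=1.0353
    cross y-line → (4,5), t=0.7558
    cross y-line → (4,4), t=1.7910
    cross x-line → (3,4), t=2.3955
    cross y-line → (3,3), t=2.8263
    cross y-line → (3,2), t=3.8616
    cross y-line → (3,1), t=4.8969
    cross y-line → (3,0), t=5.9321 (wall)
  → r_3 = 5.9321
beam 4: φ=90°, α=300°
  d=(0.5000,-0.8660)  start (4,6)  tX=0.7600 tY=0.8429  stride 1/|dx|=2.0000 1/|dy|=1.1547
    cross x-line → (5,6), t=0.7600 (wall)
  → r_4 = 0.7600

ranges = [1.2400, 1.0432, 5.9321, 0.7600]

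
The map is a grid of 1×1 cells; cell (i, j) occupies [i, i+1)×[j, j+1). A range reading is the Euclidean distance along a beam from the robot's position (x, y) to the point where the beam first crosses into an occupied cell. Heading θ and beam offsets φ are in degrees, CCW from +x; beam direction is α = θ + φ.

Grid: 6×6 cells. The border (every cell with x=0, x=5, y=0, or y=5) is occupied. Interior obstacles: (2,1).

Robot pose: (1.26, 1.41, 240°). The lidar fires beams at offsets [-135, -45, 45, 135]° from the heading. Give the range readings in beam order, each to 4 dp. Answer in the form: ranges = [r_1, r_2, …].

ranges = [1.0046, 0.2692, 0.4245, 0.7661]

beam 1: φ=-135°, α=105°
  dir = (cos 105°, sin 105°) = (-0.2588, 0.9659); from cell (1,1)
  next x-line at t=1.0046, next y-line at t=0.6108; Δt_x=3.8637, Δt_y=1.0353
    y: enter (1,2) at t=0.6108
    x: enter (0,2) at t=1.0046 ← occupied
  → r_1 = 1.0046
beam 2: φ=-45°, α=195°
  dir = (cos 195°, sin 195°) = (-0.9659, -0.2588); from cell (1,1)
  next x-line at t=0.2692, next y-line at t=1.5841; Δt_x=1.0353, Δt_y=3.8637
    x: enter (0,1) at t=0.2692 ← occupied
  → r_2 = 0.2692
beam 3: φ=45°, α=285°
  dir = (cos 285°, sin 285°) = (0.2588, -0.9659); from cell (1,1)
  next x-line at t=2.8591, next y-line at t=0.4245; Δt_x=3.8637, Δt_y=1.0353
    y: enter (1,0) at t=0.4245 ← occupied
  → r_3 = 0.4245
beam 4: φ=135°, α=15°
  dir = (cos 15°, sin 15°) = (0.9659, 0.2588); from cell (1,1)
  next x-line at t=0.7661, next y-line at t=2.2796; Δt_x=1.0353, Δt_y=3.8637
    x: enter (2,1) at t=0.7661 ← occupied
  → r_4 = 0.7661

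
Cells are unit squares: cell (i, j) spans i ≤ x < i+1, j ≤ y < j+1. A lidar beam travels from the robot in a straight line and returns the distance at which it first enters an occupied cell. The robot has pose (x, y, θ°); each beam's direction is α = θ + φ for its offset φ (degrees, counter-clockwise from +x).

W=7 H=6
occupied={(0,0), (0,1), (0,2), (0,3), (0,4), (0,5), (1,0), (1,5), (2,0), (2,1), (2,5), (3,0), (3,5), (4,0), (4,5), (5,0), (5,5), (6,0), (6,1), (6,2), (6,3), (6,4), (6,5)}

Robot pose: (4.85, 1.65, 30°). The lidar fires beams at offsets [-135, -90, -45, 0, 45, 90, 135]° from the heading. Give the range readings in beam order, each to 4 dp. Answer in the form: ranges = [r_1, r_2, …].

ranges = [0.6729, 0.7506, 1.1906, 1.3279, 3.4682, 3.8682, 3.9858]

beam 1: φ=-135°, α=255°
  cosα=-0.2588 sinα=-0.9659 | (4,1) | tMaxX 3.2841 tMaxY 0.6729 | tΔX 3.8637 tΔY 1.0353
    t=0.6729 [y] (4,0) — stop
  → r_1 = 0.6729
beam 2: φ=-90°, α=300°
  cosα=0.5000 sinα=-0.8660 | (4,1) | tMaxX 0.3000 tMaxY 0.7506 | tΔX 2.0000 tΔY 1.1547
    t=0.3000 [x] (5,1)
    t=0.7506 [y] (5,0) — stop
  → r_2 = 0.7506
beam 3: φ=-45°, α=345°
  cosα=0.9659 sinα=-0.2588 | (4,1) | tMaxX 0.1553 tMaxY 2.5114 | tΔX 1.0353 tΔY 3.8637
    t=0.1553 [x] (5,1)
    t=1.1906 [x] (6,1) — stop
  → r_3 = 1.1906
beam 4: φ=0°, α=30°
  cosα=0.8660 sinα=0.5000 | (4,1) | tMaxX 0.1732 tMaxY 0.7000 | tΔX 1.1547 tΔY 2.0000
    t=0.1732 [x] (5,1)
    t=0.7000 [y] (5,2)
    t=1.3279 [x] (6,2) — stop
  → r_4 = 1.3279
beam 5: φ=45°, α=75°
  cosα=0.2588 sinα=0.9659 | (4,1) | tMaxX 0.5796 tMaxY 0.3623 | tΔX 3.8637 tΔY 1.0353
    t=0.3623 [y] (4,2)
    t=0.5796 [x] (5,2)
    t=1.3976 [y] (5,3)
    t=2.4329 [y] (5,4)
    t=3.4682 [y] (5,5) — stop
  → r_5 = 3.4682
beam 6: φ=90°, α=120°
  cosα=-0.5000 sinα=0.8660 | (4,1) | tMaxX 1.7000 tMaxY 0.4041 | tΔX 2.0000 tΔY 1.1547
    t=0.4041 [y] (4,2)
    t=1.5588 [y] (4,3)
    t=1.7000 [x] (3,3)
    t=2.7135 [y] (3,4)
    t=3.7000 [x] (2,4)
    t=3.8682 [y] (2,5) — stop
  → r_6 = 3.8682
beam 7: φ=135°, α=165°
  cosα=-0.9659 sinα=0.2588 | (4,1) | tMaxX 0.8800 tMaxY 1.3523 | tΔX 1.0353 tΔY 3.8637
    t=0.8800 [x] (3,1)
    t=1.3523 [y] (3,2)
    t=1.9153 [x] (2,2)
    t=2.9505 [x] (1,2)
    t=3.9858 [x] (0,2) — stop
  → r_7 = 3.9858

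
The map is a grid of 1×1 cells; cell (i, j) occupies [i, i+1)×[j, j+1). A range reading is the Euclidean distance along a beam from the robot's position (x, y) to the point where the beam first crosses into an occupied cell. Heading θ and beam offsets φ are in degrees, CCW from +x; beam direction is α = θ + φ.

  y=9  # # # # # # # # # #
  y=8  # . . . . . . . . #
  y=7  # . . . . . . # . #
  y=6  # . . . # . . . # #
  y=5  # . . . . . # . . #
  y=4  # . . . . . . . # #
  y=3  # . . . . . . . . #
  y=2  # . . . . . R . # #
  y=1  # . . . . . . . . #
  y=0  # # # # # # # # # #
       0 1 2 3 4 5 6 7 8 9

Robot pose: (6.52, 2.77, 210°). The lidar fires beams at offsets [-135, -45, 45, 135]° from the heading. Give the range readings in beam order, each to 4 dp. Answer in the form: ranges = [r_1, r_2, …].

beam 1: φ=-135°, α=75°
  cosα=0.2588 sinα=0.9659 | (6,2) | tMaxX 1.8546 tMaxY 0.2381 | tΔX 3.8637 tΔY 1.0353
    t=0.2381 [y] (6,3)
    t=1.2734 [y] (6,4)
    t=1.8546 [x] (7,4)
    t=2.3087 [y] (7,5)
    t=3.3439 [y] (7,6)
    t=4.3792 [y] (7,7) — stop
  → r_1 = 4.3792
beam 2: φ=-45°, α=165°
  cosα=-0.9659 sinα=0.2588 | (6,2) | tMaxX 0.5383 tMaxY 0.8887 | tΔX 1.0353 tΔY 3.8637
    t=0.5383 [x] (5,2)
    t=0.8887 [y] (5,3)
    t=1.5736 [x] (4,3)
    t=2.6089 [x] (3,3)
    t=3.6442 [x] (2,3)
    t=4.6794 [x] (1,3)
    t=4.7524 [y] (1,4)
    t=5.7147 [x] (0,4) — stop
  → r_2 = 5.7147
beam 3: φ=45°, α=255°
  cosα=-0.2588 sinα=-0.9659 | (6,2) | tMaxX 2.0091 tMaxY 0.7972 | tΔX 3.8637 tΔY 1.0353
    t=0.7972 [y] (6,1)
    t=1.8324 [y] (6,0) — stop
  → r_3 = 1.8324
beam 4: φ=135°, α=345°
  cosα=0.9659 sinα=-0.2588 | (6,2) | tMaxX 0.4969 tMaxY 2.9751 | tΔX 1.0353 tΔY 3.8637
    t=0.4969 [x] (7,2)
    t=1.5322 [x] (8,2) — stop
  → r_4 = 1.5322

ranges = [4.3792, 5.7147, 1.8324, 1.5322]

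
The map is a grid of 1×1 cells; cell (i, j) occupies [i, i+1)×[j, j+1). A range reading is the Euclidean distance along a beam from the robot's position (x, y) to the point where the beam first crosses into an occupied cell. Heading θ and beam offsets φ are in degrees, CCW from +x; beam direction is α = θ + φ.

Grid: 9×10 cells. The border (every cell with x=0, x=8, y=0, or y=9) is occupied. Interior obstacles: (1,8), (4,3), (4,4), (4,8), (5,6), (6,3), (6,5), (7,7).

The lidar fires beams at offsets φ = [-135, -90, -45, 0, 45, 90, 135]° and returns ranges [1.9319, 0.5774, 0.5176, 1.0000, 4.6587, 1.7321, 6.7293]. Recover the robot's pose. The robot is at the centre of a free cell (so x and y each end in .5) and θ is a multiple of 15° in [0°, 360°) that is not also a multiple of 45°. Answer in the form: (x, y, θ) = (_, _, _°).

(x, y, θ) = (3.5, 1.5, 330°)

Enumerate (i+0.5, j+0.5, θ) over the 48 free cells and 16 admissible headings. For each, cast all 7 beams and compare to the given ranges.
  (2.5, 4.5, 255°): beam 1 = 3.0000 ≠ 1.9319 ✗
  (3.5, 7.5, 60°): beam 1 = 2.5882 ≠ 1.9319 ✗
  (7.5, 5.5, 240°): beam 1 = 1.5529 ≠ 1.9319 ✗
  (3.5, 8.5, 195°): beam 1 = 0.5774 ≠ 1.9319 ✗
  …
  (3.5, 1.5, 330°): r_1=1.9319, r_2=0.5774, r_3=0.5176, r_4=1.0000, r_5=4.6587, r_6=1.7321, r_7=6.7293 — all match ✓
Only this pose fits every beam.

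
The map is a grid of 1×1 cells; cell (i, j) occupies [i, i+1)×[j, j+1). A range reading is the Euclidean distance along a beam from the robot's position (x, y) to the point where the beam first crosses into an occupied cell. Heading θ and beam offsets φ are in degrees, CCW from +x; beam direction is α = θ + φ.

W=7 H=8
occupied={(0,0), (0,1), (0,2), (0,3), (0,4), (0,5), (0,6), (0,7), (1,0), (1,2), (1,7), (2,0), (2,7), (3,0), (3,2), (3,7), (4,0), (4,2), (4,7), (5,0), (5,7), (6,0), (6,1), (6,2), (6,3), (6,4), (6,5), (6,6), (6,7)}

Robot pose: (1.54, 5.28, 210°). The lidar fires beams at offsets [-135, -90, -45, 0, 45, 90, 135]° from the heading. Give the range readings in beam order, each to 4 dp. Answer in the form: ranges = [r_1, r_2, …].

ranges = [1.7807, 1.0800, 0.5590, 0.6235, 2.0864, 2.9200, 4.6173]

beam 1: φ=-135°, α=75°
  direction (0.2588, 0.9659); cell (1,5); t to first gridline: x 1.7773, y 0.7454 (then +3.8637 / +1.0353)
    (1,6) via y @ 0.7454
    (2,6) via x @ 1.7773
    (2,7) via y @ 1.7807  # hit
  → r_1 = 1.7807
beam 2: φ=-90°, α=120°
  direction (-0.5000, 0.8660); cell (1,5); t to first gridline: x 1.0800, y 0.8314 (then +2.0000 / +1.1547)
    (1,6) via y @ 0.8314
    (0,6) via x @ 1.0800  # hit
  → r_2 = 1.0800
beam 3: φ=-45°, α=165°
  direction (-0.9659, 0.2588); cell (1,5); t to first gridline: x 0.5590, y 2.7819 (then +1.0353 / +3.8637)
    (0,5) via x @ 0.5590  # hit
  → r_3 = 0.5590
beam 4: φ=0°, α=210°
  direction (-0.8660, -0.5000); cell (1,5); t to first gridline: x 0.6235, y 0.5600 (then +1.1547 / +2.0000)
    (1,4) via y @ 0.5600
    (0,4) via x @ 0.6235  # hit
  → r_4 = 0.6235
beam 5: φ=45°, α=255°
  direction (-0.2588, -0.9659); cell (1,5); t to first gridline: x 2.0864, y 0.2899 (then +3.8637 / +1.0353)
    (1,4) via y @ 0.2899
    (1,3) via y @ 1.3252
    (0,3) via x @ 2.0864  # hit
  → r_5 = 2.0864
beam 6: φ=90°, α=300°
  direction (0.5000, -0.8660); cell (1,5); t to first gridline: x 0.9200, y 0.3233 (then +2.0000 / +1.1547)
    (1,4) via y @ 0.3233
    (2,4) via x @ 0.9200
    (2,3) via y @ 1.4780
    (2,2) via y @ 2.6327
    (3,2) via x @ 2.9200  # hit
  → r_6 = 2.9200
beam 7: φ=135°, α=345°
  direction (0.9659, -0.2588); cell (1,5); t to first gridline: x 0.4762, y 1.0818 (then +1.0353 / +3.8637)
    (2,5) via x @ 0.4762
    (2,4) via y @ 1.0818
    (3,4) via x @ 1.5115
    (4,4) via x @ 2.5468
    (5,4) via x @ 3.5821
    (6,4) via x @ 4.6173  # hit
  → r_7 = 4.6173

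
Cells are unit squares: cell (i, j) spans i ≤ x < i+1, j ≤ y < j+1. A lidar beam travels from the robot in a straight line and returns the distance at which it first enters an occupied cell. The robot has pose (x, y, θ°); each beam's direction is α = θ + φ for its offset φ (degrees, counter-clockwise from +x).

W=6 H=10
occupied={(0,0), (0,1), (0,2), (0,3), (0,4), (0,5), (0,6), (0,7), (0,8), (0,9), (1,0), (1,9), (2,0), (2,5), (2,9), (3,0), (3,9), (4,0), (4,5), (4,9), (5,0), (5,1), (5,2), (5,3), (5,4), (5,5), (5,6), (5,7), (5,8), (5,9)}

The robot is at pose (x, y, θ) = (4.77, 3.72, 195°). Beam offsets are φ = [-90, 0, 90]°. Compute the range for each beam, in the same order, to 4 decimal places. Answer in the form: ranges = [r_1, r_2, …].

beam 1: φ=-90°, α=105°
  dir = (cos 105°, sin 105°) = (-0.2588, 0.9659); from cell (4,3)
  next x-line at t=2.9751, next y-line at t=0.2899; Δt_x=3.8637, Δt_y=1.0353
    y: enter (4,4) at t=0.2899
    y: enter (4,5) at t=1.3252 ← occupied
  → r_1 = 1.3252
beam 2: φ=0°, α=195°
  dir = (cos 195°, sin 195°) = (-0.9659, -0.2588); from cell (4,3)
  next x-line at t=0.7972, next y-line at t=2.7819; Δt_x=1.0353, Δt_y=3.8637
    x: enter (3,3) at t=0.7972
    x: enter (2,3) at t=1.8324
    y: enter (2,2) at t=2.7819
    x: enter (1,2) at t=2.8677
    x: enter (0,2) at t=3.9030 ← occupied
  → r_2 = 3.9030
beam 3: φ=90°, α=285°
  dir = (cos 285°, sin 285°) = (0.2588, -0.9659); from cell (4,3)
  next x-line at t=0.8887, next y-line at t=0.7454; Δt_x=3.8637, Δt_y=1.0353
    y: enter (4,2) at t=0.7454
    x: enter (5,2) at t=0.8887 ← occupied
  → r_3 = 0.8887

ranges = [1.3252, 3.9030, 0.8887]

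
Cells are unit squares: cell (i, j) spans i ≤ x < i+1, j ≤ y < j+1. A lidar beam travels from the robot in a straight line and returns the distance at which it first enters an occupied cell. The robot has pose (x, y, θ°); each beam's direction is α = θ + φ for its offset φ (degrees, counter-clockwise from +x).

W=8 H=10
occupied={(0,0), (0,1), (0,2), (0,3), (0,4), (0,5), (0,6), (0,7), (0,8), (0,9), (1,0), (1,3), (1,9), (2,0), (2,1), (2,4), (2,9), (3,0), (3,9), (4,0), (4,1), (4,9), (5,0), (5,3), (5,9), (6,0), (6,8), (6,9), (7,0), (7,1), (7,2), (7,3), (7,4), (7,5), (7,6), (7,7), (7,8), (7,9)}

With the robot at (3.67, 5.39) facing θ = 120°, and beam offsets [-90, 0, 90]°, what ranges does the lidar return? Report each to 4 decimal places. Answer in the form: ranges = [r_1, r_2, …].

ranges = [3.8452, 4.1685, 0.7800]

beam 1: φ=-90°, α=30°
  direction (0.8660, 0.5000); cell (3,5); t to first gridline: x 0.3811, y 1.2200 (then +1.1547 / +2.0000)
    (4,5) via x @ 0.3811
    (4,6) via y @ 1.2200
    (5,6) via x @ 1.5358
    (6,6) via x @ 2.6905
    (6,7) via y @ 3.2200
    (7,7) via x @ 3.8452  # hit
  → r_1 = 3.8452
beam 2: φ=0°, α=120°
  direction (-0.5000, 0.8660); cell (3,5); t to first gridline: x 1.3400, y 0.7044 (then +2.0000 / +1.1547)
    (3,6) via y @ 0.7044
    (2,6) via x @ 1.3400
    (2,7) via y @ 1.8591
    (2,8) via y @ 3.0138
    (1,8) via x @ 3.3400
    (1,9) via y @ 4.1685  # hit
  → r_2 = 4.1685
beam 3: φ=90°, α=210°
  direction (-0.8660, -0.5000); cell (3,5); t to first gridline: x 0.7736, y 0.7800 (then +1.1547 / +2.0000)
    (2,5) via x @ 0.7736
    (2,4) via y @ 0.7800  # hit
  → r_3 = 0.7800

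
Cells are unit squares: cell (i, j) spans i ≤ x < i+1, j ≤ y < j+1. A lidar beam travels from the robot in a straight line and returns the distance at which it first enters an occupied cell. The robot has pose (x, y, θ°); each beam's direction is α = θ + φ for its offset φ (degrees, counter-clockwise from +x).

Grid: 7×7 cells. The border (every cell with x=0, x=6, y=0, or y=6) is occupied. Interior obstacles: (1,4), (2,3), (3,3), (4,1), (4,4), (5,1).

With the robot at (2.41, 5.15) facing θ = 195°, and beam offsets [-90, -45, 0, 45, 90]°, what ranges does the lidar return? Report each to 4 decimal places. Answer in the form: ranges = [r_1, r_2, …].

ranges = [0.8800, 1.6281, 0.5796, 0.8200, 1.1906]

beam 1: φ=-90°, α=105°
  direction (-0.2588, 0.9659); cell (2,5); t to first gridline: x 1.5841, y 0.8800 (then +3.8637 / +1.0353)
    (2,6) via y @ 0.8800  # hit
  → r_1 = 0.8800
beam 2: φ=-45°, α=150°
  direction (-0.8660, 0.5000); cell (2,5); t to first gridline: x 0.4734, y 1.7000 (then +1.1547 / +2.0000)
    (1,5) via x @ 0.4734
    (0,5) via x @ 1.6281  # hit
  → r_2 = 1.6281
beam 3: φ=0°, α=195°
  direction (-0.9659, -0.2588); cell (2,5); t to first gridline: x 0.4245, y 0.5796 (then +1.0353 / +3.8637)
    (1,5) via x @ 0.4245
    (1,4) via y @ 0.5796  # hit
  → r_3 = 0.5796
beam 4: φ=45°, α=240°
  direction (-0.5000, -0.8660); cell (2,5); t to first gridline: x 0.8200, y 0.1732 (then +2.0000 / +1.1547)
    (2,4) via y @ 0.1732
    (1,4) via x @ 0.8200  # hit
  → r_4 = 0.8200
beam 5: φ=90°, α=285°
  direction (0.2588, -0.9659); cell (2,5); t to first gridline: x 2.2796, y 0.1553 (then +3.8637 / +1.0353)
    (2,4) via y @ 0.1553
    (2,3) via y @ 1.1906  # hit
  → r_5 = 1.1906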